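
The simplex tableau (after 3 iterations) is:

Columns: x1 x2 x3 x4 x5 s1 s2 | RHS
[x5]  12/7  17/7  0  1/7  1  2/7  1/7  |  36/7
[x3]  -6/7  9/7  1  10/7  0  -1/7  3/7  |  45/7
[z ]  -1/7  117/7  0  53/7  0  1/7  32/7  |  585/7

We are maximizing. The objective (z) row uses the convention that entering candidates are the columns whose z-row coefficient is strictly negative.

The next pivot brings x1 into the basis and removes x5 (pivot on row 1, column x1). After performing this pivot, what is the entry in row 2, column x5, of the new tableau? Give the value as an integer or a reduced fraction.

Pivot element is row 1, column x1: 12/7.
Normalize row 1: new (row 1, x5) = 1/(12/7) = 7/12.
row 2 ← row 2 − (-6/7)·(new row 1): 0 − (-6/7)·(7/12) = 1/2.

1/2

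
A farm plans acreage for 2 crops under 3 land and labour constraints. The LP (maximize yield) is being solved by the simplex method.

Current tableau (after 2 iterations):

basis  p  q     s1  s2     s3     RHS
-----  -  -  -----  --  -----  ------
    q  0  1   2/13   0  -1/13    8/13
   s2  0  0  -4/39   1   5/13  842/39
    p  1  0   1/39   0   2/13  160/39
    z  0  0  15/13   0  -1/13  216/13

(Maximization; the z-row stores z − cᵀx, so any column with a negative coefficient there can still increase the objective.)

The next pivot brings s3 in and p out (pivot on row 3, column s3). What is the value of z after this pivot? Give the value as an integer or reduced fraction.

56/3

Minimum ratio for s3: (160/39)/(2/13) = 80/3.
z changes by −(z-row coeff of s3)·ratio = −(-1/13)·(80/3) = 80/39.
New z = 216/13 + (80/39) = 56/3.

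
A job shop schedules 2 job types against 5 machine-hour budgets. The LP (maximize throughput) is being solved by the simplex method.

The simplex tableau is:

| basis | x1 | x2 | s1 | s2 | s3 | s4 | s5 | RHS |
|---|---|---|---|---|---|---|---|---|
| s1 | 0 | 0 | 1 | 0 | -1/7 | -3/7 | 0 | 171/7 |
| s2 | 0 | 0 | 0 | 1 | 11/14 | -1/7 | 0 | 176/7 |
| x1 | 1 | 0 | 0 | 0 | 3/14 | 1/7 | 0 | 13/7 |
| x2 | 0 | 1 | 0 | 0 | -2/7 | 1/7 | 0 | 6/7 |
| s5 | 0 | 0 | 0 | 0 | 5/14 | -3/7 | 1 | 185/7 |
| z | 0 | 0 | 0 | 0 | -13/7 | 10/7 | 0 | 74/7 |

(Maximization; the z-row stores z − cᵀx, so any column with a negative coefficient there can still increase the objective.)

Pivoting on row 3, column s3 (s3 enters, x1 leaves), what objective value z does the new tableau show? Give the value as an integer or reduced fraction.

80/3

Minimum ratio for s3: (13/7)/(3/14) = 26/3.
z changes by −(z-row coeff of s3)·ratio = −(-13/7)·(26/3) = 338/21.
New z = 74/7 + (338/21) = 80/3.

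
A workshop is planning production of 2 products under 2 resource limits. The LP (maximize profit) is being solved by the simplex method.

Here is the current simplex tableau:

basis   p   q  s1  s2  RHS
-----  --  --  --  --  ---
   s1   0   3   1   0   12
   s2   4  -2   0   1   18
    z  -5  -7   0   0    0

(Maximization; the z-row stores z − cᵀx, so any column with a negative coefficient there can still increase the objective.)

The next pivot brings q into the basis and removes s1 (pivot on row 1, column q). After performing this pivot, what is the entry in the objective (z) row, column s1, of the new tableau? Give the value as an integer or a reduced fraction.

Pivot element is row 1, column q: 3.
Normalize row 1: new (row 1, s1) = 1/3 = 1/3.
z-row ← z-row − (-7)·(new row 1): 0 − (-7)·(1/3) = 7/3.

7/3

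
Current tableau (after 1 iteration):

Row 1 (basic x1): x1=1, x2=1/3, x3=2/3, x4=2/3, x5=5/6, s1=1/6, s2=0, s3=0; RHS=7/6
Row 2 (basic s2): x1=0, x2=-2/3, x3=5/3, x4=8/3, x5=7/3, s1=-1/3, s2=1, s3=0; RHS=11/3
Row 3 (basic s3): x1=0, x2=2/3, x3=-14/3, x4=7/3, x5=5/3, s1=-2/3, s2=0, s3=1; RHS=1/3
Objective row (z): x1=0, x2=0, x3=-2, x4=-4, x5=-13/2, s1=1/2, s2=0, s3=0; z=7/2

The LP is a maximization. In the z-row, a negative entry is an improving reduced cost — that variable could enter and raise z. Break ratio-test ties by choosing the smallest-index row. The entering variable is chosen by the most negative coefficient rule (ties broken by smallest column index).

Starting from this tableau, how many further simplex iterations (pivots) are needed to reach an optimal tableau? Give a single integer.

pivot: x5 in, s3 out → z = 24/5
pivot: x3 in, x1 out → z = 173/15
No improving column remains; optimal.

2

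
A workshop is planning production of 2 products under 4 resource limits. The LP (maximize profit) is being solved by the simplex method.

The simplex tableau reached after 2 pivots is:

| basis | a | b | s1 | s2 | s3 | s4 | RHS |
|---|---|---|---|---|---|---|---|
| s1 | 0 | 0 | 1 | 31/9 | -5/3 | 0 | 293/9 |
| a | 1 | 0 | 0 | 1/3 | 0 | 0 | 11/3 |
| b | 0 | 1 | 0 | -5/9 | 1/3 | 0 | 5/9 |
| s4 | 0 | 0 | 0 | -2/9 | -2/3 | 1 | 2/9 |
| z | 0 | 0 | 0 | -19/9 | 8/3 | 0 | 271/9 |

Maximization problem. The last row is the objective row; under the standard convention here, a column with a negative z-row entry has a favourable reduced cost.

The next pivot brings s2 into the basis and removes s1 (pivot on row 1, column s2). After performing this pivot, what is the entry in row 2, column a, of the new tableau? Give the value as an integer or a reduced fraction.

1

Pivot element is row 1, column s2: 31/9.
Normalize row 1: new (row 1, a) = 0/(31/9) = 0.
row 2 ← row 2 − (1/3)·(new row 1): 1 − (1/3)·0 = 1.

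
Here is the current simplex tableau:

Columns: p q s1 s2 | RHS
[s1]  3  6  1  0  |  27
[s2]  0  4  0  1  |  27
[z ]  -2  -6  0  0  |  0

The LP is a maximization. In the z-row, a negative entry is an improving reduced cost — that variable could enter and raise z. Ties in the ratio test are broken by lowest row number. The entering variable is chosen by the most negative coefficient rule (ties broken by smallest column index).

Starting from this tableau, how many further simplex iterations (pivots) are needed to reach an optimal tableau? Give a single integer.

pivot: q in, s1 out → z = 27
No improving column remains; optimal.

1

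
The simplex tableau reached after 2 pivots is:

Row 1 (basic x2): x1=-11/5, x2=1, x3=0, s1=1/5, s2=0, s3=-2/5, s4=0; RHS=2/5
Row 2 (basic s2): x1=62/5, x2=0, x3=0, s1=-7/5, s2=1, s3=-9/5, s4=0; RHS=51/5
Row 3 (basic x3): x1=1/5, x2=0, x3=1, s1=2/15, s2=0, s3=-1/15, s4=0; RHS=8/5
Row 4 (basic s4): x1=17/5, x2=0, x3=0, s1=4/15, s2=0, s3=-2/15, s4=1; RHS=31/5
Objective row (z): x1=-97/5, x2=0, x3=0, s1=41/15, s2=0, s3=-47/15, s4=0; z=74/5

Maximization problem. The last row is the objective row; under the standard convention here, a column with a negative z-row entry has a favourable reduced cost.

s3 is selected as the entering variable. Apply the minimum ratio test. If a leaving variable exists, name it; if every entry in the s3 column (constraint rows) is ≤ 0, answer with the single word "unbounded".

s3-column entries: row 1: -2/5, row 2: -9/5, row 3: -1/15, row 4: -2/15. All ≤ 0, so s3 can increase without bound; the LP is unbounded in this direction.

unbounded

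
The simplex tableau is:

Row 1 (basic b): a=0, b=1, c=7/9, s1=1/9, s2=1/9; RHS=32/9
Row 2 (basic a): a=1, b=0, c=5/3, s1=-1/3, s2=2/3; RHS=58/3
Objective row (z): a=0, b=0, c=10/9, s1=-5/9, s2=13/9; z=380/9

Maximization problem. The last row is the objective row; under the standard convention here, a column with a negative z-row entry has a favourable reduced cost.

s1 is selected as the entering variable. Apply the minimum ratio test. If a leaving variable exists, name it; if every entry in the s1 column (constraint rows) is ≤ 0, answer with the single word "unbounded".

Ratios: row 1 (b): (32/9)/(1/9) = 32; row 2 (a): entry -1/3 ≤ 0, skip.
Minimum ratio is in the b row, so b leaves.

b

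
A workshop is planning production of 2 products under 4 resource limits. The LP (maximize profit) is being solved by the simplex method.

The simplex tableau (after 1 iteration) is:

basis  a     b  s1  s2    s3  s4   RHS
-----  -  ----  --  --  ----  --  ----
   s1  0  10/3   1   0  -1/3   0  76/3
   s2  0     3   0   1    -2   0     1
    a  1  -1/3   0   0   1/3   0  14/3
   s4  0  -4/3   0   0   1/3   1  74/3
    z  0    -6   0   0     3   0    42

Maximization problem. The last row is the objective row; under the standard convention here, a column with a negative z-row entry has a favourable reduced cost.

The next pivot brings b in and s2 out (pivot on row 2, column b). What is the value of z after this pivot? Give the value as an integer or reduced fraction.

44

Minimum ratio for b: 1/3 = 1/3.
z changes by −(z-row coeff of b)·ratio = −(-6)·(1/3) = 2.
New z = 42 + 2 = 44.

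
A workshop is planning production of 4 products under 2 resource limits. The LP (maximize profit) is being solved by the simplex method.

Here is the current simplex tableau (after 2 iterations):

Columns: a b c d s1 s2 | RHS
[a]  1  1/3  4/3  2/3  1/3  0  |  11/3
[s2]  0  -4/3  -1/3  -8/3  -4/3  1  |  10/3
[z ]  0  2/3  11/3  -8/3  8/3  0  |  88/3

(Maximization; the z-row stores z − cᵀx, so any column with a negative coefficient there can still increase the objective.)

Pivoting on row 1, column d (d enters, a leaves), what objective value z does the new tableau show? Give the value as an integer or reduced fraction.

Minimum ratio for d: (11/3)/(2/3) = 11/2.
z changes by −(z-row coeff of d)·ratio = −(-8/3)·(11/2) = 44/3.
New z = 88/3 + (44/3) = 44.

44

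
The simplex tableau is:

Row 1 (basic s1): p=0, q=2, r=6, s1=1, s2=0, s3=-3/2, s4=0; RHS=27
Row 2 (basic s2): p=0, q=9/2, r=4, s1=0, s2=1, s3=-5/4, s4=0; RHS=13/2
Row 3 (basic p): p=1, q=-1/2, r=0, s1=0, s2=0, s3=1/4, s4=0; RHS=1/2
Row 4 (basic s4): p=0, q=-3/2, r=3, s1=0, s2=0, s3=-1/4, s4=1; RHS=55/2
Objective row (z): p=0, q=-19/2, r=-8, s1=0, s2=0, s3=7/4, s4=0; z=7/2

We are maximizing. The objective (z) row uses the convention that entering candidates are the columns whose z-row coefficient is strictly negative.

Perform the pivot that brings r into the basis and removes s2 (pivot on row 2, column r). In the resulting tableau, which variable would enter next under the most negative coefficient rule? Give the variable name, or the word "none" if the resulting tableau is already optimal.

Pivot element 4. New z-row = old z-row − (-8)·(row 2/4).
Updated z-row coefficients: p: 0, q: -1/2, r: 0, s1: 0, s2: 2, s3: -3/4, s4: 0.
The most negative is -3/4 in column s3, so s3 would enter next.

s3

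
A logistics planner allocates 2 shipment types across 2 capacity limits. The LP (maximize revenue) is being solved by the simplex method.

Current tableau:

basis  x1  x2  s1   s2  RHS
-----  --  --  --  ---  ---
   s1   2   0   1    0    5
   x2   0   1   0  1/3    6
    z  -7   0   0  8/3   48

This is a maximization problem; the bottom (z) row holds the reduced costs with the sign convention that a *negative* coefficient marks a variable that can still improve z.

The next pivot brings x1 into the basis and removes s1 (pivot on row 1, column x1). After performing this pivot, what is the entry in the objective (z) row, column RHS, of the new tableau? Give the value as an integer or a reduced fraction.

131/2

Pivot element is row 1, column x1: 2.
Normalize row 1: new (row 1, RHS) = 5/2 = 5/2.
z-row ← z-row − (-7)·(new row 1): 48 − (-7)·(5/2) = 131/2.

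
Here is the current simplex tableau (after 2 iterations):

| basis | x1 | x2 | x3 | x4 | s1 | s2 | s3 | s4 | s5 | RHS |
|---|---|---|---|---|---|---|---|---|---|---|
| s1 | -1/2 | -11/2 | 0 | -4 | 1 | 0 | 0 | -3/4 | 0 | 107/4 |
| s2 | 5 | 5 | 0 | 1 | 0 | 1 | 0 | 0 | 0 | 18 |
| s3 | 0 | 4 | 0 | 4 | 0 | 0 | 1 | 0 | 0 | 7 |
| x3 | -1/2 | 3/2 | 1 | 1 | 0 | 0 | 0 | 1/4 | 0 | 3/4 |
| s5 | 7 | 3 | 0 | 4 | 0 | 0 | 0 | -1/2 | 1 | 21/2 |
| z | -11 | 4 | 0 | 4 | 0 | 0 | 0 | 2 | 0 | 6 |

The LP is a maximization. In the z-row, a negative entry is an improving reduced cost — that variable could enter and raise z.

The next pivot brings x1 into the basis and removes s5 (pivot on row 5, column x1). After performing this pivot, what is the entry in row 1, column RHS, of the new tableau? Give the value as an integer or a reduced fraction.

Pivot element is row 5, column x1: 7.
Normalize row 5: new (row 5, RHS) = (21/2)/7 = 3/2.
row 1 ← row 1 − (-1/2)·(new row 5): 107/4 − (-1/2)·(3/2) = 55/2.

55/2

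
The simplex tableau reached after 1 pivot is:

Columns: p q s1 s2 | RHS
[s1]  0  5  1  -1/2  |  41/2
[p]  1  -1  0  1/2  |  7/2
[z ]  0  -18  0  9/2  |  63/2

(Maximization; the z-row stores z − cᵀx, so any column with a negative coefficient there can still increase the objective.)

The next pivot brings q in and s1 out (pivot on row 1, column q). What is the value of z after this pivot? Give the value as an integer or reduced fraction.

Minimum ratio for q: (41/2)/5 = 41/10.
z changes by −(z-row coeff of q)·ratio = −(-18)·(41/10) = 369/5.
New z = 63/2 + (369/5) = 1053/10.

1053/10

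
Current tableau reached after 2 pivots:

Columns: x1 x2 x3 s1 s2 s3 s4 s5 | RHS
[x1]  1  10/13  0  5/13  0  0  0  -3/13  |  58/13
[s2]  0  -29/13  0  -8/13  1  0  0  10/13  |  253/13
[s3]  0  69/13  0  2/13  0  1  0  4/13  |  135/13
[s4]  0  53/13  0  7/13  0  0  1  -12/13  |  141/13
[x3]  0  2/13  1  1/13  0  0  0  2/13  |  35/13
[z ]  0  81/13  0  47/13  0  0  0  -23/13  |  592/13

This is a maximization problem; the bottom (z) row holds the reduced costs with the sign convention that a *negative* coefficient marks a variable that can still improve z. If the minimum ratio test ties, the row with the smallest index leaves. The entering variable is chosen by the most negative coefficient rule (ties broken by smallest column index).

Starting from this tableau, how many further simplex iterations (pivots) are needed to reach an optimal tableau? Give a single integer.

pivot: s5 in, x3 out → z = 153/2
No improving column remains; optimal.

1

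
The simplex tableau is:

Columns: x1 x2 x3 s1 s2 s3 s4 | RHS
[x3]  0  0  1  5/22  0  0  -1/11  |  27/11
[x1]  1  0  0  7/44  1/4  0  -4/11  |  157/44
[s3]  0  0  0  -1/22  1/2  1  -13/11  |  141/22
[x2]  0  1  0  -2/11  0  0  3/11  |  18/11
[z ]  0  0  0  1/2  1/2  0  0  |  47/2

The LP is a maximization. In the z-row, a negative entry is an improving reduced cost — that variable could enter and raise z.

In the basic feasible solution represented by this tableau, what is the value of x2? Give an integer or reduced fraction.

x2 is basic (row 4); its value is the RHS of that row: 18/11.

18/11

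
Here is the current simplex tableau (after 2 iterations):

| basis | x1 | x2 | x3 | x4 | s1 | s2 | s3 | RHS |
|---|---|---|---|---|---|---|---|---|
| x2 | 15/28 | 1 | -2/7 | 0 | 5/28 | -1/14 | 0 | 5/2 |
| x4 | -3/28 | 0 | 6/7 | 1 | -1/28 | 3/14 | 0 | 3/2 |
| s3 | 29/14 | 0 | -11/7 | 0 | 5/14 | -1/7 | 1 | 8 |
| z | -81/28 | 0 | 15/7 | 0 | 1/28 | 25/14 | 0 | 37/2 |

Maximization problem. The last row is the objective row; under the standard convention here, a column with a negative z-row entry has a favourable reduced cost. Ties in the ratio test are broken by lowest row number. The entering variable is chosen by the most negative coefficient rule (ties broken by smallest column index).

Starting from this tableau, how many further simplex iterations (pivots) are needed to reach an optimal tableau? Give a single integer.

2

pivot: x1 in, s3 out → z = 1721/58
pivot: x3 in, x4 out → z = 149/5
No improving column remains; optimal.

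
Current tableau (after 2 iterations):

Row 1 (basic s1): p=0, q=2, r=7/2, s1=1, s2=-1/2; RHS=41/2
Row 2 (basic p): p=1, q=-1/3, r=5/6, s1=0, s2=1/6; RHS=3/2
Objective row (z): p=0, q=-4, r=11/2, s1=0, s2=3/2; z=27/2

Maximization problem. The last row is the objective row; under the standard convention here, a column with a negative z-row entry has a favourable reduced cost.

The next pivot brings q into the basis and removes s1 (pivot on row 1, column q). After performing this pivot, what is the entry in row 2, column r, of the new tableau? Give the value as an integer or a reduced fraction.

17/12

Pivot element is row 1, column q: 2.
Normalize row 1: new (row 1, r) = (7/2)/2 = 7/4.
row 2 ← row 2 − (-1/3)·(new row 1): 5/6 − (-1/3)·(7/4) = 17/12.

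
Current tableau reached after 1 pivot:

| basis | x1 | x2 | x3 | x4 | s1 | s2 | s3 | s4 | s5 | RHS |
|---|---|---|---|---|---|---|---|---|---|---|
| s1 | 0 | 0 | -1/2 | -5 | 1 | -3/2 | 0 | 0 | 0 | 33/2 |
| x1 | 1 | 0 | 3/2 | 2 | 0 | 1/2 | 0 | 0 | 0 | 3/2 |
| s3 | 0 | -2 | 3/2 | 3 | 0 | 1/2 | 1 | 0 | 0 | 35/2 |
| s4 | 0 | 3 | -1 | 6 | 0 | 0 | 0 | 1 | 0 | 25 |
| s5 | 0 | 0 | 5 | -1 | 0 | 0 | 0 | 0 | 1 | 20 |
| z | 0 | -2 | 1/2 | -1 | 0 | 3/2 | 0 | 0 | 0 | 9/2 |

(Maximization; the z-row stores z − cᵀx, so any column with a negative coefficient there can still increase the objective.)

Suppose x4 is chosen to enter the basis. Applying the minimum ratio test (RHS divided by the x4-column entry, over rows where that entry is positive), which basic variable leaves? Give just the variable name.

Ratios: row 1 (s1): entry -5 ≤ 0, skip; row 2 (x1): (3/2)/2 = 3/4; row 3 (s3): (35/2)/3 = 35/6; row 4 (s4): 25/6 = 25/6; row 5 (s5): entry -1 ≤ 0, skip.
Minimum ratio 3/4 is in the x1 row, so x1 leaves.

x1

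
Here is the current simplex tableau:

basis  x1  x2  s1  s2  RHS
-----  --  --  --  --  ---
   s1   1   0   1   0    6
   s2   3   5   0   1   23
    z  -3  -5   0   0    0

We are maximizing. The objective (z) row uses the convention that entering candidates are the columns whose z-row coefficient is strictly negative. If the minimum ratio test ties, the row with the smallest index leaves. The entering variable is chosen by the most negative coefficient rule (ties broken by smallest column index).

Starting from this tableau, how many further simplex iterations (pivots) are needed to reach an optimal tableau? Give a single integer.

pivot: x2 in, s2 out → z = 23
No improving column remains; optimal.

1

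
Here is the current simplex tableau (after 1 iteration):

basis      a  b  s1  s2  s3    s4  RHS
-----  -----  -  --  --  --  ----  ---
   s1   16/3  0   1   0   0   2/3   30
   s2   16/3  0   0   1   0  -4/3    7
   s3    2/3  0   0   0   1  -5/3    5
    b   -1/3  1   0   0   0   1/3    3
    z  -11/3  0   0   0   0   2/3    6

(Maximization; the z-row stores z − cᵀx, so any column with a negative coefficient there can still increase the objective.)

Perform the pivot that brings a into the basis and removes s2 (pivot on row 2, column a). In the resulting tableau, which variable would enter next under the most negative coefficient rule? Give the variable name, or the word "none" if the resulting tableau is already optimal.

Pivot element 16/3. New z-row = old z-row − (-11/3)·(row 2/(16/3)).
Updated z-row coefficients: a: 0, b: 0, s1: 0, s2: 11/16, s3: 0, s4: -1/4.
The most negative is -1/4 in column s4, so s4 would enter next.

s4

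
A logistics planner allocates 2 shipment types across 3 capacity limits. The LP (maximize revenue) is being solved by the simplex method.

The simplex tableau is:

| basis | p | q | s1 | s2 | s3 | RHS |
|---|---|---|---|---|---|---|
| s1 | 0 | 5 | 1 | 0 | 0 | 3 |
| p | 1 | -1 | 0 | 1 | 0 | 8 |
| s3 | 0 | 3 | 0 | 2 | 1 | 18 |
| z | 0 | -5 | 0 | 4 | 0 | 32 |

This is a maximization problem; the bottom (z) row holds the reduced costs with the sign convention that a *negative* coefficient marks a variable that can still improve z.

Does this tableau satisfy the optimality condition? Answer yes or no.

no

Column q has objective-row coefficient -5, which is negative; an improving pivot exists, so not yet optimal.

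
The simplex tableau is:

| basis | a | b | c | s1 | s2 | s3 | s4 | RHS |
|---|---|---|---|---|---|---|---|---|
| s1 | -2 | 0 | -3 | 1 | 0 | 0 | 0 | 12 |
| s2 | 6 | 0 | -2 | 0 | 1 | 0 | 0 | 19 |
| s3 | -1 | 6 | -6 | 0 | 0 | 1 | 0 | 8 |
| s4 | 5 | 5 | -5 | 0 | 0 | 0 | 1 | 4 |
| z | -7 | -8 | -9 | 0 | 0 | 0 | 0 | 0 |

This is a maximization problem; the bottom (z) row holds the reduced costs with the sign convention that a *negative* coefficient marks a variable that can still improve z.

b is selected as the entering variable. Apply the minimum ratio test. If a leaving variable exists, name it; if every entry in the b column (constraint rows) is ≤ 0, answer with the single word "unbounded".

Ratios: row 1 (s1): entry 0 ≤ 0, skip; row 2 (s2): entry 0 ≤ 0, skip; row 3 (s3): 8/6 = 4/3; row 4 (s4): 4/5 = 4/5.
Minimum ratio is in the s4 row, so s4 leaves.

s4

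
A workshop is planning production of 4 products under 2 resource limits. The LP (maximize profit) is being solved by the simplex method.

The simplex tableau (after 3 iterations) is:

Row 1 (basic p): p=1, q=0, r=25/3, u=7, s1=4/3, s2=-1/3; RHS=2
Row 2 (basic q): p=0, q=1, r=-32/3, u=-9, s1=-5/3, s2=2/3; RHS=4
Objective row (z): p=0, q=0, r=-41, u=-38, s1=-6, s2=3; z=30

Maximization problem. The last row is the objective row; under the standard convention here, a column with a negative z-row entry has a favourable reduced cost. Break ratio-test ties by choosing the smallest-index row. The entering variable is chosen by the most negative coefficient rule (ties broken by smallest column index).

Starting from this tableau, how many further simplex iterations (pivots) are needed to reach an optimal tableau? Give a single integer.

2

pivot: r in, p out → z = 996/25
pivot: u in, r out → z = 286/7
No improving column remains; optimal.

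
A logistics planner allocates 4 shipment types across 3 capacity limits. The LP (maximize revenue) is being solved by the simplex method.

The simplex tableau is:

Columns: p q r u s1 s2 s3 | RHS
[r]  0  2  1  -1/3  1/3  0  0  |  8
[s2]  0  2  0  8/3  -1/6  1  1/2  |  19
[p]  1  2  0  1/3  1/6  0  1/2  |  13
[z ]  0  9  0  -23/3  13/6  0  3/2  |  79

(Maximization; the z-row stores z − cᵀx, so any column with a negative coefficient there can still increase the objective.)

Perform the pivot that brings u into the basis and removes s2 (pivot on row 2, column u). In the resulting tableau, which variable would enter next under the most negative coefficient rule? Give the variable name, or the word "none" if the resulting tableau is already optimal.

Pivot element 8/3. New z-row = old z-row − (-23/3)·(row 2/(8/3)).
Updated z-row coefficients: p: 0, q: 59/4, r: 0, u: 0, s1: 27/16, s2: 23/8, s3: 47/16.
No coefficient is strictly negative; the tableau after this pivot is optimal.

none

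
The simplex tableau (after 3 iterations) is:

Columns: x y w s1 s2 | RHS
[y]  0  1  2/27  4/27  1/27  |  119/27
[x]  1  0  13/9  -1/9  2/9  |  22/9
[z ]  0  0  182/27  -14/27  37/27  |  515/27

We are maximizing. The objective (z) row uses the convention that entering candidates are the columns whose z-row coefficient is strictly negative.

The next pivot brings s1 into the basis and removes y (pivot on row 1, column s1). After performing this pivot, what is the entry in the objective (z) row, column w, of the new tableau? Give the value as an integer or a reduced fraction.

7

Pivot element is row 1, column s1: 4/27.
Normalize row 1: new (row 1, w) = (2/27)/(4/27) = 1/2.
z-row ← z-row − (-14/27)·(new row 1): 182/27 − (-14/27)·(1/2) = 7.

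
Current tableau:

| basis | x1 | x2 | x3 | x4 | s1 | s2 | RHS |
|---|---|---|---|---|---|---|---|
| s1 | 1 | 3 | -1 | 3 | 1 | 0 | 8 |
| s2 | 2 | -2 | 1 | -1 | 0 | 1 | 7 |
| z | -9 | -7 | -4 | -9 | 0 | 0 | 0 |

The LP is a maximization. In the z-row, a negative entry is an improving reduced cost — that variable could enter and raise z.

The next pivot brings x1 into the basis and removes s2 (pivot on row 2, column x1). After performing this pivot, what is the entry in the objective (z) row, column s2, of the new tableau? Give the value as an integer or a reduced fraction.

9/2

Pivot element is row 2, column x1: 2.
Normalize row 2: new (row 2, s2) = 1/2 = 1/2.
z-row ← z-row − (-9)·(new row 2): 0 − (-9)·(1/2) = 9/2.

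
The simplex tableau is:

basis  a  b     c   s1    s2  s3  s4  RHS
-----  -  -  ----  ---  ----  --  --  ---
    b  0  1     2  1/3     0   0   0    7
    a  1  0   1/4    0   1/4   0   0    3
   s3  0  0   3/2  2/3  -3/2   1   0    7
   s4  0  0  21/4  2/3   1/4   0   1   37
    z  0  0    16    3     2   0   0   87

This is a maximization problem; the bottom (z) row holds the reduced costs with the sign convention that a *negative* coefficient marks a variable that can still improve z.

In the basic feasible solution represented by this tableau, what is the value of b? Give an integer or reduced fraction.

7

b is basic (row 1); its value is the RHS of that row: 7.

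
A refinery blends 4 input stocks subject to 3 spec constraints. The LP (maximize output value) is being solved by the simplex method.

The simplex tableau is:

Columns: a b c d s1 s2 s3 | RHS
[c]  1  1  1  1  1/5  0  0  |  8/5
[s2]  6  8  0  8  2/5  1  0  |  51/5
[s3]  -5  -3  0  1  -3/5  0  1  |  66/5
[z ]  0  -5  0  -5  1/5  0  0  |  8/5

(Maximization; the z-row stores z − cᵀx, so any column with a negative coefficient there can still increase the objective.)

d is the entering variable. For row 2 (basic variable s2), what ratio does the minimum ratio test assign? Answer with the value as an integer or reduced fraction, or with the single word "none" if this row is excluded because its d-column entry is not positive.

51/40

Ratio = RHS / (d entry) = (51/5) / 8 = 51/40.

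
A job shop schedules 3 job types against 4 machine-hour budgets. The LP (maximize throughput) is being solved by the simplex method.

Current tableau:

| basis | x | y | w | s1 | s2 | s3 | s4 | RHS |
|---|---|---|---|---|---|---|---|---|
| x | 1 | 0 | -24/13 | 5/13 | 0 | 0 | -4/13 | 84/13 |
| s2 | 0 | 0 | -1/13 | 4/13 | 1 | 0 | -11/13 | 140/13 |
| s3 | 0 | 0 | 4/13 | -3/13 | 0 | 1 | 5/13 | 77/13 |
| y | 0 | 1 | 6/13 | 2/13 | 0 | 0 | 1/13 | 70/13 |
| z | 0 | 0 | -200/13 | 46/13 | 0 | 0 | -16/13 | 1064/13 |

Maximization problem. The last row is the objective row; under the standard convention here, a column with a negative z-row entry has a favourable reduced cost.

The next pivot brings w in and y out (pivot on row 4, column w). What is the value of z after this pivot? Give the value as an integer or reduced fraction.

Minimum ratio for w: (70/13)/(6/13) = 35/3.
z changes by −(z-row coeff of w)·ratio = −(-200/13)·(35/3) = 7000/39.
New z = 1064/13 + (7000/39) = 784/3.

784/3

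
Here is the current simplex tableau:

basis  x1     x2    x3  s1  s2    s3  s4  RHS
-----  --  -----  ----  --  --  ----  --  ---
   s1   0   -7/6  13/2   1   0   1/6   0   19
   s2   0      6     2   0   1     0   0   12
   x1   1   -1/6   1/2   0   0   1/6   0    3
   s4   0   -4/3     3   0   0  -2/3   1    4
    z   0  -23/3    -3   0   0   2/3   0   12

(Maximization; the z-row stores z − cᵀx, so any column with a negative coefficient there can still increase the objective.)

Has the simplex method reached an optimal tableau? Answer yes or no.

no

Column x2 has objective-row coefficient -23/3, which is negative; an improving pivot exists, so not yet optimal.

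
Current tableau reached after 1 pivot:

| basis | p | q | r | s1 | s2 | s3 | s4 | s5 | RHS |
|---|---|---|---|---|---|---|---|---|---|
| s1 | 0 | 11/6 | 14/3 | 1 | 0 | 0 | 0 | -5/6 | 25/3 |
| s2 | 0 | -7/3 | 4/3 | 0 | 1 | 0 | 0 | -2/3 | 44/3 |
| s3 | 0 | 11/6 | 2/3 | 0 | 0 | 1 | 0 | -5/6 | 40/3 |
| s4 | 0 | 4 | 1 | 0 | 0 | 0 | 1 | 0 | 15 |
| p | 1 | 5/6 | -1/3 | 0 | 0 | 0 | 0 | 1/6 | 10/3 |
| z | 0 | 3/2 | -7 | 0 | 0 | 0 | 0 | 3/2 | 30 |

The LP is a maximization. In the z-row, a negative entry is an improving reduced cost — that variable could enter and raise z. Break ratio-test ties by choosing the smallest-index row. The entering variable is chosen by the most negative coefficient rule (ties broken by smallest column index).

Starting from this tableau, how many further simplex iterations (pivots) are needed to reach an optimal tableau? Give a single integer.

pivot: r in, s1 out → z = 85/2
No improving column remains; optimal.

1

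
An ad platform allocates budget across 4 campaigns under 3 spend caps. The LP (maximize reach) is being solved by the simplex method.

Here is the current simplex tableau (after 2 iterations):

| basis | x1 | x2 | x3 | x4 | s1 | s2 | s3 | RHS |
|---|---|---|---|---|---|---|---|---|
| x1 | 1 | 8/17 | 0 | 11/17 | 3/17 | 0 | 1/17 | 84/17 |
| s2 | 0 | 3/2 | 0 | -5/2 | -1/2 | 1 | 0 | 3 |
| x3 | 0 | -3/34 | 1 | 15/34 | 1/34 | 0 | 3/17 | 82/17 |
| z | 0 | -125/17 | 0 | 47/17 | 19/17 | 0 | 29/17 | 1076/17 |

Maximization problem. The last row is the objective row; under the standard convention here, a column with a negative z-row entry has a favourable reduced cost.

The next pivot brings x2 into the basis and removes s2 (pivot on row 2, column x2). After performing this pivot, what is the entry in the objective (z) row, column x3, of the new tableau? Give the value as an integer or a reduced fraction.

0

Pivot element is row 2, column x2: 3/2.
Normalize row 2: new (row 2, x3) = 0/(3/2) = 0.
z-row ← z-row − (-125/17)·(new row 2): 0 − (-125/17)·0 = 0.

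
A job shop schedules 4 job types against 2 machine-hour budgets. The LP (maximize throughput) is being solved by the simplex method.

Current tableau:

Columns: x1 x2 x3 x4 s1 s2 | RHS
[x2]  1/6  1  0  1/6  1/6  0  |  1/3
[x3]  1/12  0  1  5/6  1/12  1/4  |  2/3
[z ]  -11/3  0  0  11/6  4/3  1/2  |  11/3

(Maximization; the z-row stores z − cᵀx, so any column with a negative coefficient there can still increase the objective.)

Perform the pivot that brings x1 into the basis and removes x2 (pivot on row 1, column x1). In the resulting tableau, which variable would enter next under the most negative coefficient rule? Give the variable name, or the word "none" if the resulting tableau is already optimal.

Pivot element 1/6. New z-row = old z-row − (-11/3)·(row 1/(1/6)).
Updated z-row coefficients: x1: 0, x2: 22, x3: 0, x4: 11/2, s1: 5, s2: 1/2.
No coefficient is strictly negative; the tableau after this pivot is optimal.

none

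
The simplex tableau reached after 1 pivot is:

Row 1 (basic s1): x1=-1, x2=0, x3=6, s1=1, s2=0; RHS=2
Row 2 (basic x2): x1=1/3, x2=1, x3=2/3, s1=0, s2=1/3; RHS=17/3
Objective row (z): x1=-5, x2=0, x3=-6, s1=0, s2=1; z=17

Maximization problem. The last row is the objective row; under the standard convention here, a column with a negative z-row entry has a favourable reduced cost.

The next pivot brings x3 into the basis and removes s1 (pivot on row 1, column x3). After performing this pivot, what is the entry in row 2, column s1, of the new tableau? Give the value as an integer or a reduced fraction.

Pivot element is row 1, column x3: 6.
Normalize row 1: new (row 1, s1) = 1/6 = 1/6.
row 2 ← row 2 − (2/3)·(new row 1): 0 − (2/3)·(1/6) = -1/9.

-1/9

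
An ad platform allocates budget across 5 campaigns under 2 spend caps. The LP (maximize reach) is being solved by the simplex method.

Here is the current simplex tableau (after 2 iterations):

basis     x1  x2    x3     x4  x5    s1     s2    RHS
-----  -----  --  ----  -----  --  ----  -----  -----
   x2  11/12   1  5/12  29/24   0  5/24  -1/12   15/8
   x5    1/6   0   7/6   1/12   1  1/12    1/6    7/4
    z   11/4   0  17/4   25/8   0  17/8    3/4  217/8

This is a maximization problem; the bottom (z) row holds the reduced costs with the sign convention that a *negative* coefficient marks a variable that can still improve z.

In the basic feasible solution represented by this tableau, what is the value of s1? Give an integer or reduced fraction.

s1 is nonbasic (not in the basis column), so its value in the current BFS is 0.

0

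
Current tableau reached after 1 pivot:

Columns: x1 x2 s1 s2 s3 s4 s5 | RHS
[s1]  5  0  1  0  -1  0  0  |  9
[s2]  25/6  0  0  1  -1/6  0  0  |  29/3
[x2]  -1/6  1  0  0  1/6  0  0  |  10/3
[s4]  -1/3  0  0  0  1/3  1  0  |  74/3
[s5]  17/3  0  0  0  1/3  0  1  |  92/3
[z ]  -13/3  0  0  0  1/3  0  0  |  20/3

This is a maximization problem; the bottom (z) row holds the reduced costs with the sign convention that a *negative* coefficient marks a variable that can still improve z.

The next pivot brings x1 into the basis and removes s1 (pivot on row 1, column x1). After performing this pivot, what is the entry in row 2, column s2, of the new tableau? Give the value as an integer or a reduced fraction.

1

Pivot element is row 1, column x1: 5.
Normalize row 1: new (row 1, s2) = 0/5 = 0.
row 2 ← row 2 − (25/6)·(new row 1): 1 − (25/6)·0 = 1.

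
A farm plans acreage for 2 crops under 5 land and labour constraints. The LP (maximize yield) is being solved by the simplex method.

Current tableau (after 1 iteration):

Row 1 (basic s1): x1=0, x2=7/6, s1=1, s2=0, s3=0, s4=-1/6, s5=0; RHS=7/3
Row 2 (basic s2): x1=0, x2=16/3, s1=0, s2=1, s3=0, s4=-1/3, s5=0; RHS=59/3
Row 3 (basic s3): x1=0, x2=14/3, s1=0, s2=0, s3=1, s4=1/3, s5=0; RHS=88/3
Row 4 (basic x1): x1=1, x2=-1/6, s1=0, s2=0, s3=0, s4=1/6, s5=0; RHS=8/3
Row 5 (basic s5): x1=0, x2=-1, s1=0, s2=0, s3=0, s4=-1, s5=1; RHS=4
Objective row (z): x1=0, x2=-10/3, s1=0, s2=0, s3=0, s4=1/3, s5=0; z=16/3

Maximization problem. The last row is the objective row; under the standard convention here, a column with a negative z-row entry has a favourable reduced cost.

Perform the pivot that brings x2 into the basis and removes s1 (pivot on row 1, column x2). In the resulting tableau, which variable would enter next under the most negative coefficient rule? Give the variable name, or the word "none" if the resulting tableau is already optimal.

s4

Pivot element 7/6. New z-row = old z-row − (-10/3)·(row 1/(7/6)).
Updated z-row coefficients: x1: 0, x2: 0, s1: 20/7, s2: 0, s3: 0, s4: -1/7, s5: 0.
The most negative is -1/7 in column s4, so s4 would enter next.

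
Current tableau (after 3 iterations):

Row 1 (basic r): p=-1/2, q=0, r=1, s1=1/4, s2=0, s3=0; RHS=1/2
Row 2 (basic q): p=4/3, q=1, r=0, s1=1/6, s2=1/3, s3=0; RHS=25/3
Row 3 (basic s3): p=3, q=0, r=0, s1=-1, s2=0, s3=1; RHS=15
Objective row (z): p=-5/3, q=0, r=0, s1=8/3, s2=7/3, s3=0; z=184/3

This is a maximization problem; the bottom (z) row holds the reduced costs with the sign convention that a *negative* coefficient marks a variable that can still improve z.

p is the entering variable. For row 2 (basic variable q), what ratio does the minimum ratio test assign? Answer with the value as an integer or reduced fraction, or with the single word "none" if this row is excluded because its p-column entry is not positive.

Ratio = RHS / (p entry) = (25/3) / (4/3) = 25/4.

25/4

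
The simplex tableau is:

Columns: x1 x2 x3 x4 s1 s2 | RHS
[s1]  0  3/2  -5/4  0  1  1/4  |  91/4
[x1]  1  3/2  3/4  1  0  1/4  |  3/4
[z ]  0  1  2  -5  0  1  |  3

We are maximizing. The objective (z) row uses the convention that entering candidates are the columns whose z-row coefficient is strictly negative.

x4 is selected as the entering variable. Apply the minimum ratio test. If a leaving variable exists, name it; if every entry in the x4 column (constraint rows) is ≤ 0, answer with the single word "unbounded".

x1

Ratios: row 1 (s1): entry 0 ≤ 0, skip; row 2 (x1): (3/4)/1 = 3/4.
Minimum ratio is in the x1 row, so x1 leaves.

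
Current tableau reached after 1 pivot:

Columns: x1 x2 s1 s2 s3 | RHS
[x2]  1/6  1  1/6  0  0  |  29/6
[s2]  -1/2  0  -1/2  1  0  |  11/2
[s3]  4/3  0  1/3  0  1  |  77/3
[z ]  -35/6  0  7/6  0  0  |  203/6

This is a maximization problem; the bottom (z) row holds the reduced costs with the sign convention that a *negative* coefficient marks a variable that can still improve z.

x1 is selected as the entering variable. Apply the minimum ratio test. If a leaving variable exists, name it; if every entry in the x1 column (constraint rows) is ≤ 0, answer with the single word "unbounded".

s3

Ratios: row 1 (x2): (29/6)/(1/6) = 29; row 2 (s2): entry -1/2 ≤ 0, skip; row 3 (s3): (77/3)/(4/3) = 77/4.
Minimum ratio is in the s3 row, so s3 leaves.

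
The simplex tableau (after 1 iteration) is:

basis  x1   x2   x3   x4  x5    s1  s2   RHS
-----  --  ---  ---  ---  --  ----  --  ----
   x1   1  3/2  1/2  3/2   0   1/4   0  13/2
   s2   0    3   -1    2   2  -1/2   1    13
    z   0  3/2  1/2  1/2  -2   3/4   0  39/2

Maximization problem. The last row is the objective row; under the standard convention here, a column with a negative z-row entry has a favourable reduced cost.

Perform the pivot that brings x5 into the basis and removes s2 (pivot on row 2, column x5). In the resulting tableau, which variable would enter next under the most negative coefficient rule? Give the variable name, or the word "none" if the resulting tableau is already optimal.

Pivot element 2. New z-row = old z-row − (-2)·(row 2/2).
Updated z-row coefficients: x1: 0, x2: 9/2, x3: -1/2, x4: 5/2, x5: 0, s1: 1/4, s2: 1.
The most negative is -1/2 in column x3, so x3 would enter next.

x3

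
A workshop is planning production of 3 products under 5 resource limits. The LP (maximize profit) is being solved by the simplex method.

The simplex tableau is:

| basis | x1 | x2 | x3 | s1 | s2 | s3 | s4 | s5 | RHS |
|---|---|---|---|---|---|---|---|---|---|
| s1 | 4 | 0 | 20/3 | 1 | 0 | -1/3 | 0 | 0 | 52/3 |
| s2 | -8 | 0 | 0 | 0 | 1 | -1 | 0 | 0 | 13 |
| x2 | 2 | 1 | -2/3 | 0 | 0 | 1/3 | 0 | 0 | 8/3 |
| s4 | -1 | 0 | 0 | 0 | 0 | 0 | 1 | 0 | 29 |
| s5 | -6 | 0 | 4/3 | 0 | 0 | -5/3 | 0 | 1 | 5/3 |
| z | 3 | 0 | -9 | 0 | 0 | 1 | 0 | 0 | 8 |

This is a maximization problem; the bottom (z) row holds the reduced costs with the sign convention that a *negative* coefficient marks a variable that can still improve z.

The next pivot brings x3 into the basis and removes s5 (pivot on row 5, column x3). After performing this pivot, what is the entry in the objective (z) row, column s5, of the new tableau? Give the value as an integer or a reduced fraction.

27/4

Pivot element is row 5, column x3: 4/3.
Normalize row 5: new (row 5, s5) = 1/(4/3) = 3/4.
z-row ← z-row − (-9)·(new row 5): 0 − (-9)·(3/4) = 27/4.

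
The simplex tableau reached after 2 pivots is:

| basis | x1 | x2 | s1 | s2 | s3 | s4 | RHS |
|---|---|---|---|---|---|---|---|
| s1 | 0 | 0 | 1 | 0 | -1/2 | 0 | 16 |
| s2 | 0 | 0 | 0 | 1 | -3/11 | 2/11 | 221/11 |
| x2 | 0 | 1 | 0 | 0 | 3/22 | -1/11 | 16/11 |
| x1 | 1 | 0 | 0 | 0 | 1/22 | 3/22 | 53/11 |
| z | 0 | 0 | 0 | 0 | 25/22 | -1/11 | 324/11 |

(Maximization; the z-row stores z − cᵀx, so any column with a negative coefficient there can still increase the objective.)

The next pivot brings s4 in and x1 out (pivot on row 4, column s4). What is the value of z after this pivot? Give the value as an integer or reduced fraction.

98/3

Minimum ratio for s4: (53/11)/(3/22) = 106/3.
z changes by −(z-row coeff of s4)·ratio = −(-1/11)·(106/3) = 106/33.
New z = 324/11 + (106/33) = 98/3.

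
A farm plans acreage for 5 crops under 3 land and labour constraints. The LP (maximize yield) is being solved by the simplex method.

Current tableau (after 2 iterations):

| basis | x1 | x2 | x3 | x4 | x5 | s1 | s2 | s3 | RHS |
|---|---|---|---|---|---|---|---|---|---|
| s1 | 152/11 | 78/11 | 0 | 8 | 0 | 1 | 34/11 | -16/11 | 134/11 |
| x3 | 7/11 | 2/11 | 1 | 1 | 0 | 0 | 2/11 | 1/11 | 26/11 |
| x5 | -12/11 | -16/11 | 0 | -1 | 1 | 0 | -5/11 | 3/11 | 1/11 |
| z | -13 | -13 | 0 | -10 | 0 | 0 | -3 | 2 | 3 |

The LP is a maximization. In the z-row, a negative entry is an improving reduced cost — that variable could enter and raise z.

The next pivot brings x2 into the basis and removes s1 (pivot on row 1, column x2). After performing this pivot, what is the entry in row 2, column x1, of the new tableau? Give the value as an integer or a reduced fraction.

Pivot element is row 1, column x2: 78/11.
Normalize row 1: new (row 1, x1) = (152/11)/(78/11) = 76/39.
row 2 ← row 2 − (2/11)·(new row 1): 7/11 − (2/11)·(76/39) = 11/39.

11/39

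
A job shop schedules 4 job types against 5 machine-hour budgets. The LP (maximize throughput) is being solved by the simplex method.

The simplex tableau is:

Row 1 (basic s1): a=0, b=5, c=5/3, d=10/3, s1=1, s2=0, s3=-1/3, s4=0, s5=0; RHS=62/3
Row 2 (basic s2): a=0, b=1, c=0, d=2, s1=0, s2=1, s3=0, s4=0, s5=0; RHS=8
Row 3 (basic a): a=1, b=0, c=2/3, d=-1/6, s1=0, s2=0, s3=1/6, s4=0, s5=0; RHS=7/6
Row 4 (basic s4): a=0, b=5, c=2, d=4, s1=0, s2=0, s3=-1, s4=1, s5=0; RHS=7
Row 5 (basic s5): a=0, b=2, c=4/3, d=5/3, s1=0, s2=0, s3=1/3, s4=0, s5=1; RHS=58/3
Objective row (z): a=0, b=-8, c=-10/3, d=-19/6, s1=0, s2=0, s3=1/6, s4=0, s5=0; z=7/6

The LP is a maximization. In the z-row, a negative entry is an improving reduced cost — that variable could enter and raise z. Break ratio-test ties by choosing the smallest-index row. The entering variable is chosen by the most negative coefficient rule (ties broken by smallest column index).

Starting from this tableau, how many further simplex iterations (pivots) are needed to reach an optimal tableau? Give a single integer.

2

pivot: b in, s4 out → z = 371/30
pivot: s3 in, a out → z = 112/5
No improving column remains; optimal.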